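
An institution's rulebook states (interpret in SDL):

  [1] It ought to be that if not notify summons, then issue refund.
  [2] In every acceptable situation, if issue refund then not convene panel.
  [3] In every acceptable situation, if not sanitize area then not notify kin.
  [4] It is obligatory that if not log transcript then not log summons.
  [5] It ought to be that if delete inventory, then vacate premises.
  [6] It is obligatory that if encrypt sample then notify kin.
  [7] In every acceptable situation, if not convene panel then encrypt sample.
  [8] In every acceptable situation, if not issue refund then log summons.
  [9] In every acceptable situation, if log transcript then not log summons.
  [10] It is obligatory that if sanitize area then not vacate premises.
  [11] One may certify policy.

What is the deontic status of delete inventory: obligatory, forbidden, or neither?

By case analysis on log_transcript: premise 9 gives O(log_transcript → ¬log_summons) and premise 4 gives O(¬log_transcript → ¬log_summons), so O(¬log_summons) either way.
Premise 8, O(¬issue_refund → log_summons), contraposes to O(¬log_summons → issue_refund); with O(¬log_summons) we get O(issue_refund).
From O(issue_refund) and premise 2, O(issue_refund → ¬convene_panel), we obtain O(¬convene_panel).
Applying K to premise 7 (O(¬convene_panel → encrypt_sample)) and O(¬convene_panel) yields O(encrypt_sample).
From O(encrypt_sample) and premise 6, O(encrypt_sample → notify_kin), we obtain O(notify_kin).
Premise 3, O(¬sanitize_area → ¬notify_kin), contraposes to O(notify_kin → sanitize_area); with O(notify_kin) we get O(sanitize_area).
Applying K to premise 10 (O(sanitize_area → ¬vacate_premises)) and O(sanitize_area) yields O(¬vacate_premises).
Premise 5 is O(delete_inventory → vacate_premises); contrapositively O(¬vacate_premises → ¬delete_inventory). Since O(¬vacate_premises) holds, K gives O(¬delete_inventory).
Premises 1, 11 do not contribute to this derivation.
Thus O(¬delete_inventory), which is F(delete_inventory): delete_inventory is forbidden.

Forbidden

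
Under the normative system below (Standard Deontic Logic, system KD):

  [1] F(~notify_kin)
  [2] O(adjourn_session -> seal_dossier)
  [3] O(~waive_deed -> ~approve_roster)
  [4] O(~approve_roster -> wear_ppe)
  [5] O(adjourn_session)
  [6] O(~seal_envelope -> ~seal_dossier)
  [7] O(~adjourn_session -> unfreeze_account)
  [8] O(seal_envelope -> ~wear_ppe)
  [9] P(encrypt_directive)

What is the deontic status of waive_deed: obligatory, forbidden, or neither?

Premise 5 gives O(adjourn_session).
Premise 2 is O(adjourn_session -> seal_dossier); since O(adjourn_session), deontic closure gives O(seal_dossier).
The contrapositive of premise 6 (O(~seal_envelope -> ~seal_dossier)) is O(seal_dossier -> seal_envelope), and O(seal_dossier) is already established, so O(seal_envelope).
Applying K to premise 8 (O(seal_envelope -> ~wear_ppe)) and O(seal_envelope) yields O(~wear_ppe).
Premise 4, O(~approve_roster -> wear_ppe), contraposes to O(~wear_ppe -> approve_roster); with O(~wear_ppe) we get O(approve_roster).
Premise 3, O(~waive_deed -> ~approve_roster), contraposes to O(approve_roster -> waive_deed); with O(approve_roster) we get O(waive_deed).
Premises 1, 7, 9 do not contribute to this derivation.
Hence waive_deed is obligatory.

Obligatory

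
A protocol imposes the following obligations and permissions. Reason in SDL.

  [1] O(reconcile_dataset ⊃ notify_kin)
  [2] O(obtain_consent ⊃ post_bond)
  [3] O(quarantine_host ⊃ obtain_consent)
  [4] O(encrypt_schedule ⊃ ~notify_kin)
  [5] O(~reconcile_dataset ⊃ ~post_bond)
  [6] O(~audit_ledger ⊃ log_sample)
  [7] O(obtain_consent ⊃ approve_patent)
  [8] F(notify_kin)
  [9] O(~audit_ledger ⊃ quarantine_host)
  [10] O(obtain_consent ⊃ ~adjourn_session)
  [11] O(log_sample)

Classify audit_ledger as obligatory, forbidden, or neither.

F(notify_kin) at premise 8 means O(~notify_kin).
Premise 1 is O(reconcile_dataset ⊃ notify_kin); contrapositively O(~notify_kin ⊃ ~reconcile_dataset). Since O(~notify_kin) holds, K gives O(~reconcile_dataset).
From O(~reconcile_dataset) and premise 5, O(~reconcile_dataset ⊃ ~post_bond), we obtain O(~post_bond).
The contrapositive of premise 2 (O(obtain_consent ⊃ post_bond)) is O(~post_bond ⊃ ~obtain_consent), and O(~post_bond) is already established, so O(~obtain_consent).
Premise 3, O(quarantine_host ⊃ obtain_consent), contraposes to O(~obtain_consent ⊃ ~quarantine_host); with O(~obtain_consent) we get O(~quarantine_host).
The contrapositive of premise 9 (O(~audit_ledger ⊃ quarantine_host)) is O(~quarantine_host ⊃ audit_ledger), and O(~quarantine_host) is already established, so O(audit_ledger).
Premises 4, 6, 7, 10, 11 do not contribute to this derivation.
Hence audit_ledger is obligatory.

Obligatory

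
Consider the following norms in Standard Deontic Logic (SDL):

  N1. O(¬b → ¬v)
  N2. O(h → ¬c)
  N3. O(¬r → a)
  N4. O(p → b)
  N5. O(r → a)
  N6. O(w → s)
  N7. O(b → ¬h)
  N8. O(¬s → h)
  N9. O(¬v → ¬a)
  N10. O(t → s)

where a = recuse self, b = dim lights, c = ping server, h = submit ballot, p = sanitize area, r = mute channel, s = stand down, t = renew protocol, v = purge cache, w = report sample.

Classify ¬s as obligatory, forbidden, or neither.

Forbidden

By case analysis on ¬r: premise 3 gives O(¬r → a) and premise 5 gives O(r → a), so O(a) either way.
Premise 9, O(¬v → ¬a), contraposes to O(a → v); with O(a) we get O(v).
Premise 1 is O(¬b → ¬v); contrapositively O(v → b). Since O(v) holds, K gives O(b).
With premise 7, O(b → ¬h), the K-axiom yields O(¬h).
Premise 8, O(¬s → h), contraposes to O(¬h → s); with O(¬h) we get O(s).
Premises 2, 4, 6, 10 do not contribute to this derivation.
Thus O(s), which is F(¬s): ¬s is forbidden.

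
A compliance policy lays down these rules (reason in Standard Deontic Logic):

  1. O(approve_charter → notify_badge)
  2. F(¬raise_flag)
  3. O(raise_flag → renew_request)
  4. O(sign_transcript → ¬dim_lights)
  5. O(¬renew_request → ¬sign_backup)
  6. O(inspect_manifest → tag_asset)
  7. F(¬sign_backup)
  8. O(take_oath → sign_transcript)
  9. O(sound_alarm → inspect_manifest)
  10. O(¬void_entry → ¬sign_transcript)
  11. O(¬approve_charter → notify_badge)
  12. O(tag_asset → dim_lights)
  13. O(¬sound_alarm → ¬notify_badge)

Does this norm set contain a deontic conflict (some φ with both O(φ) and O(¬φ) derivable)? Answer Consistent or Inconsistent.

Consistent

Premise 5 is O(¬renew_request → ¬sign_backup), but O(¬renew_request) is not derivable from the premises, so it does not yield O(¬sign_backup).
So O(¬sign_backup) is not derivable, and the apparent clash with O(sign_backup) does not arise.
A world satisfying every obligation exists (e.g. approve_charter=false, dim_lights=true, inspect_manifest=true, notify_badge=true, raise_flag=true, renew_request=true, sign_backup=true, sign_transcript=false, sound_alarm=true, tag_asset=true, take_oath=false, void_entry=false); no atom is both obligatory and forbidden, so the set is consistent.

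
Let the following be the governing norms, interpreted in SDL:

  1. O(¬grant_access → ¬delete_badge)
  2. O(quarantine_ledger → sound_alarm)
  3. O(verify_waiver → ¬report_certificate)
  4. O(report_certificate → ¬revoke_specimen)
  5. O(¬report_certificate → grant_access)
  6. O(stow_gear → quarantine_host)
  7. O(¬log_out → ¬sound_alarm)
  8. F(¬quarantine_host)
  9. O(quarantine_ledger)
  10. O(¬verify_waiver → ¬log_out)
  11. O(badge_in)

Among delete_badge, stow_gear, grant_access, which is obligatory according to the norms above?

grant_access

Premise 9 states O(quarantine_ledger) outright.
From O(quarantine_ledger) and premise 2, O(quarantine_ledger → sound_alarm), we obtain O(sound_alarm).
The contrapositive of premise 7 (O(¬log_out → ¬sound_alarm)) is O(sound_alarm → log_out), and O(sound_alarm) is already established, so O(log_out).
Premise 10 is O(¬verify_waiver → ¬log_out); contrapositively O(log_out → verify_waiver). Since O(log_out) holds, K gives O(verify_waiver).
Premise 3 is O(verify_waiver → ¬report_certificate); since O(verify_waiver), deontic closure gives O(¬report_certificate).
From O(¬report_certificate) and premise 5, O(¬report_certificate → grant_access), we obtain O(grant_access).
So O(grant_access) holds — grant_access is obligatory. None of the other listed options is made obligatory by any chain of premises.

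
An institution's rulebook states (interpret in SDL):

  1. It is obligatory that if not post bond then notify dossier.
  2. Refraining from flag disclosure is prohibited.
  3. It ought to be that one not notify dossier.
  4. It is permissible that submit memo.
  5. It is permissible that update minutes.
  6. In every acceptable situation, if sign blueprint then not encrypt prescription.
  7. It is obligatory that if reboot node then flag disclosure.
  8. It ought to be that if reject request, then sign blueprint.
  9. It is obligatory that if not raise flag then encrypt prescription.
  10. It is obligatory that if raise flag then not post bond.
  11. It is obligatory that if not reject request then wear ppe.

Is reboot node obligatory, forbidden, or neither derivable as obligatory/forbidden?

Premise 7 is O(reboot_node → flag_disclosure); even if O(flag_disclosure) held, inferring O(reboot_node) would be affirming the consequent — invalid.
No premise or chain of K-axiom applications forces O(reboot_node), and none forces O(¬reboot_node). So reboot_node is neither obligatory nor forbidden under these norms.

Neither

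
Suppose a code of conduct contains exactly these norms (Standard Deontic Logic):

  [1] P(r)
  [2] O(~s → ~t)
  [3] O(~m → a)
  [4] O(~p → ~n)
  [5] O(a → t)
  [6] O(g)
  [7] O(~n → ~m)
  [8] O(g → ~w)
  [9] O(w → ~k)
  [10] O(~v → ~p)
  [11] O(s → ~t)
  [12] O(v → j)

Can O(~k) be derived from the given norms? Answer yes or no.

Premise 9 is O(w → ~k), but O(w) is not derivable from the premises, so it does not yield O(~k).
No other premise forces O(~k). An ideal world satisfying every premise can still have ~k false, so O(~k) is not derivable.

No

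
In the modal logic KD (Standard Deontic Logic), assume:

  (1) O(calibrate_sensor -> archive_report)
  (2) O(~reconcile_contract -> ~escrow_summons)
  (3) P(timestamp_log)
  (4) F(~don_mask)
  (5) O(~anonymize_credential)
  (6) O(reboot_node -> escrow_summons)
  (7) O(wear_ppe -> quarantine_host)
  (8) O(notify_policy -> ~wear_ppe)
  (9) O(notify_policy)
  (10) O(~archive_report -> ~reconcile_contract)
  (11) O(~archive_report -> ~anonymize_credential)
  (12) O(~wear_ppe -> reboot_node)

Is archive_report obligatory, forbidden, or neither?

From premise 9 we have O(notify_policy).
Premise 8 is O(notify_policy -> ~wear_ppe); since O(notify_policy), deontic closure gives O(~wear_ppe).
With premise 12, O(~wear_ppe -> reboot_node), the K-axiom yields O(reboot_node).
With premise 6, O(reboot_node -> escrow_summons), the K-axiom yields O(escrow_summons).
Premise 2 is O(~reconcile_contract -> ~escrow_summons); contrapositively O(escrow_summons -> reconcile_contract). Since O(escrow_summons) holds, K gives O(reconcile_contract).
Premise 10, O(~archive_report -> ~reconcile_contract), contraposes to O(reconcile_contract -> archive_report); with O(reconcile_contract) we get O(archive_report).
Premises 1, 3, 4, 5, 7, 11 do not contribute to this derivation.
Hence archive_report is obligatory.

Obligatory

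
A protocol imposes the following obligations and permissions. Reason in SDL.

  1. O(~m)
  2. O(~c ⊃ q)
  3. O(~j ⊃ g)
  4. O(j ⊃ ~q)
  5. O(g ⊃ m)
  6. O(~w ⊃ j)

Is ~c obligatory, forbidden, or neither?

Forbidden

Premise 1 gives O(~m).
Premise 5 is O(g ⊃ m); contrapositively O(~m ⊃ ~g). Since O(~m) holds, K gives O(~g).
The contrapositive of premise 3 (O(~j ⊃ g)) is O(~g ⊃ j), and O(~g) is already established, so O(j).
With premise 4, O(j ⊃ ~q), the K-axiom yields O(~q).
The contrapositive of premise 2 (O(~c ⊃ q)) is O(~q ⊃ c), and O(~q) is already established, so O(c).
Premise 6 does not contribute to this derivation.
Thus O(c), which is F(~c): ~c is forbidden.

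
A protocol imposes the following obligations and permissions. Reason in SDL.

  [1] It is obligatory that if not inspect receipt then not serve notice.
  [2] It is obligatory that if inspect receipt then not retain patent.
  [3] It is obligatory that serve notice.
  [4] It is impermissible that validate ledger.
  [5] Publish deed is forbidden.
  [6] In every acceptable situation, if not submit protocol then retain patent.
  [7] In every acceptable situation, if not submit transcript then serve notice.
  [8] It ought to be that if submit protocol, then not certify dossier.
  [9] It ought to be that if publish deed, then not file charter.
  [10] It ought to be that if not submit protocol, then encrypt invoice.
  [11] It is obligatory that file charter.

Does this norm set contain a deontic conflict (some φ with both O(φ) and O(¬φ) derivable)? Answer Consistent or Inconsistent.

Consistent

Premise 9 is O(publish_deed → ¬file_charter), but O(publish_deed) is not derivable from the premises, so it does not yield O(¬file_charter).
So O(¬file_charter) is not derivable, and the apparent clash with O(file_charter) does not arise.
A world satisfying every obligation exists (e.g. certify_dossier=false, encrypt_invoice=false, file_charter=true, inspect_receipt=true, publish_deed=false, retain_patent=false, serve_notice=true, submit_protocol=true, submit_transcript=false, validate_ledger=false); no atom is both obligatory and forbidden, so the set is consistent.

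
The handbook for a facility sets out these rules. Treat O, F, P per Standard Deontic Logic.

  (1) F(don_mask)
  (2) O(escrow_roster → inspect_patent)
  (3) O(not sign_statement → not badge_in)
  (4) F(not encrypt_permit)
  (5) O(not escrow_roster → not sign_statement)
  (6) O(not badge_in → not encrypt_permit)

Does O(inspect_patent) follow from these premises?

Yes

F(not encrypt_permit) at premise 4 means O(encrypt_permit).
The contrapositive of premise 6 (O(not badge_in → not encrypt_permit)) is O(encrypt_permit → badge_in), and O(encrypt_permit) is already established, so O(badge_in).
Premise 3 is O(not sign_statement → not badge_in); contrapositively O(badge_in → sign_statement). Since O(badge_in) holds, K gives O(sign_statement).
The contrapositive of premise 5 (O(not escrow_roster → not sign_statement)) is O(sign_statement → escrow_roster), and O(sign_statement) is already established, so O(escrow_roster).
With premise 2, O(escrow_roster → inspect_patent), the K-axiom yields O(inspect_patent).
Premise 1 does not contribute to this derivation.
So O(inspect_patent) follows.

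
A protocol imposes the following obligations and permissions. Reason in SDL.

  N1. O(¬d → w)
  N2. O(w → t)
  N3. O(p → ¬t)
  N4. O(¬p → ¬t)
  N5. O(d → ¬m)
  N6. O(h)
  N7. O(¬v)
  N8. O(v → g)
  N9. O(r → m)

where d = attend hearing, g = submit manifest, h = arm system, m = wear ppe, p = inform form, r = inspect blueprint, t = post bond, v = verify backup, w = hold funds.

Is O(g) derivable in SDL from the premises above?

Premise 8 is O(v → g), but O(v) is not derivable from the premises, so it does not yield O(g).
No other premise forces O(g). An ideal world satisfying every premise can still have g false, so O(g) is not derivable.

No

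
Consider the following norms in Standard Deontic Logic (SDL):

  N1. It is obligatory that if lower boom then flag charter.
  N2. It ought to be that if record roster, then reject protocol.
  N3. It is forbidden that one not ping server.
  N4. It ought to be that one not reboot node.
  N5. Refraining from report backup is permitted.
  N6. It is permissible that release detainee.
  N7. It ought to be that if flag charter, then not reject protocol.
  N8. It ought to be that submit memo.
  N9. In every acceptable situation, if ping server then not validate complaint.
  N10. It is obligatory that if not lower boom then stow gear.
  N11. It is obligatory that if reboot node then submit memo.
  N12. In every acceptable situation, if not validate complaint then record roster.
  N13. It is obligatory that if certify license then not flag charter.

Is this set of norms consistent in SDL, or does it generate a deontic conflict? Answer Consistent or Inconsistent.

Premise 11 is O(reboot_node → submit_memo); even if O(submit_memo) held, inferring O(reboot_node) would be affirming the consequent — invalid.
So O(reboot_node) is not derivable, and the apparent clash with O(¬reboot_node) does not arise.
A world satisfying every obligation exists (e.g. certify_license=false, flag_charter=false, lower_boom=false, ping_server=true, reboot_node=false, record_roster=true, reject_protocol=true, release_detainee=false, report_backup=false, stow_gear=true, submit_memo=true, validate_complaint=false); no atom is both obligatory and forbidden, so the set is consistent.

Consistent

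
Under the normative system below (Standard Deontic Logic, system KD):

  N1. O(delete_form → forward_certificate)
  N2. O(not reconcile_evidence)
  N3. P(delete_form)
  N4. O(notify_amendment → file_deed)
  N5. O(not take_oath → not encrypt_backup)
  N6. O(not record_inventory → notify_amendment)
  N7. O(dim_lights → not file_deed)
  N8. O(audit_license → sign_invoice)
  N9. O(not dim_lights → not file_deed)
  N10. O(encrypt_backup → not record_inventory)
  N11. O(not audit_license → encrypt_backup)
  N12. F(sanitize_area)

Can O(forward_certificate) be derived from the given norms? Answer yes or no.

Premise 1 is O(delete_form → forward_certificate), but O(delete_form) is not derivable from the premises (the permission P(delete_form) asserts only not O(not delete_form), not O(delete_form)), so it does not yield O(forward_certificate).
No other premise forces O(forward_certificate). An ideal world satisfying every premise can still have forward_certificate false, so O(forward_certificate) is not derivable.

No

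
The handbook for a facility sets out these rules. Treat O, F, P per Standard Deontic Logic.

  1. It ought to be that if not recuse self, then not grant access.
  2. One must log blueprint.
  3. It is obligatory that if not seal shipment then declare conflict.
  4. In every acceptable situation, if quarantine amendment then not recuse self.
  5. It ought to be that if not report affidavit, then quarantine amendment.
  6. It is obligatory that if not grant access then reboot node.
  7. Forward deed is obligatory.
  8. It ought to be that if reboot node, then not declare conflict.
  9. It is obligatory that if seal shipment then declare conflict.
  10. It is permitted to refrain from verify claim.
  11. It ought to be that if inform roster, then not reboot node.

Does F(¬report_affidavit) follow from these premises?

Yes

Premises 9 and 3 are O(seal_shipment → declare_conflict) and O(¬seal_shipment → declare_conflict); every ideal world satisfies seal_shipment or ¬seal_shipment, so in either case declare_conflict holds — hence O(declare_conflict).
The contrapositive of premise 8 (O(reboot_node → ¬declare_conflict)) is O(declare_conflict → ¬reboot_node), and O(declare_conflict) is already established, so O(¬reboot_node).
Premise 6, O(¬grant_access → reboot_node), contraposes to O(¬reboot_node → grant_access); with O(¬reboot_node) we get O(grant_access).
Premise 1 is O(¬recuse_self → ¬grant_access); contrapositively O(grant_access → recuse_self). Since O(grant_access) holds, K gives O(recuse_self).
Premise 4 is O(quarantine_amendment → ¬recuse_self); contrapositively O(recuse_self → ¬quarantine_amendment). Since O(recuse_self) holds, K gives O(¬quarantine_amendment).
Premise 5 is O(¬report_affidavit → quarantine_amendment); contrapositively O(¬quarantine_amendment → report_affidavit). Since O(¬quarantine_amendment) holds, K gives O(report_affidavit).
Premises 2, 7, 10, 11 do not contribute to this derivation.
So O(report_affidavit) holds, i.e. F(¬report_affidavit). The claim follows.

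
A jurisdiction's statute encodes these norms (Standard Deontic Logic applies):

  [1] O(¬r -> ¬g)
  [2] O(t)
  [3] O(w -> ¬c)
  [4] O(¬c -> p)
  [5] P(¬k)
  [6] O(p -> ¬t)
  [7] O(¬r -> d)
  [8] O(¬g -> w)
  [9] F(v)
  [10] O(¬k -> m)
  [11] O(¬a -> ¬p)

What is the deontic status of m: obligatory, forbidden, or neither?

Neither

Premise 10 is O(¬k -> m), but O(¬k) is not derivable from the premises (the permission P(¬k) asserts only ¬O(k), not O(¬k)), so it does not yield O(m).
No premise or chain of K-axiom applications forces O(m), and none forces O(¬m). So m is neither obligatory nor forbidden under these norms.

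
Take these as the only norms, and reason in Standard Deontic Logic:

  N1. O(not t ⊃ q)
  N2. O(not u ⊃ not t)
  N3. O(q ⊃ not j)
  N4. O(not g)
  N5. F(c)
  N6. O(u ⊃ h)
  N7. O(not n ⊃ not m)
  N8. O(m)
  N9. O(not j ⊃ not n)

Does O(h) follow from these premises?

Yes

Premise 8 states O(m) outright.
Premise 7, O(not n ⊃ not m), contraposes to O(m ⊃ n); with O(m) we get O(n).
Premise 9 is O(not j ⊃ not n); contrapositively O(n ⊃ j). Since O(n) holds, K gives O(j).
Premise 3, O(q ⊃ not j), contraposes to O(j ⊃ not q); with O(j) we get O(not q).
Premise 1 is O(not t ⊃ q); contrapositively O(not q ⊃ t). Since O(not q) holds, K gives O(t).
The contrapositive of premise 2 (O(not u ⊃ not t)) is O(t ⊃ u), and O(t) is already established, so O(u).
Premise 6 is O(u ⊃ h); since O(u), deontic closure gives O(h).
Premises 4, 5 do not contribute to this derivation.
So O(h) follows.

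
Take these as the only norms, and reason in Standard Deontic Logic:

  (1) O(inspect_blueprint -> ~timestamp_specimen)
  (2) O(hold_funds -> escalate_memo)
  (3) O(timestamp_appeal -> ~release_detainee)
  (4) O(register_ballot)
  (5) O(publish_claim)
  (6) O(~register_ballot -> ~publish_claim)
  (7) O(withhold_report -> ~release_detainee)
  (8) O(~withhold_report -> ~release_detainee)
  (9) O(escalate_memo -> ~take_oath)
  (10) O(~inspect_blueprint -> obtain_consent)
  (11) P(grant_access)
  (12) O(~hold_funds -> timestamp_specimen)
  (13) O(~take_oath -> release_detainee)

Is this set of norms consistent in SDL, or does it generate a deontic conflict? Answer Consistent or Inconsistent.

Consistent

Premise 6 is O(~register_ballot -> ~publish_claim), but O(~register_ballot) is not derivable from the premises, so it does not yield O(~publish_claim).
So O(~publish_claim) is not derivable, and the apparent clash with O(publish_claim) does not arise.
A world satisfying every obligation exists (e.g. escalate_memo=false, grant_access=false, hold_funds=false, inspect_blueprint=false, obtain_consent=true, publish_claim=true, register_ballot=true, release_detainee=false, take_oath=true, timestamp_appeal=false, timestamp_specimen=true, withhold_report=false); no atom is both obligatory and forbidden, so the set is consistent.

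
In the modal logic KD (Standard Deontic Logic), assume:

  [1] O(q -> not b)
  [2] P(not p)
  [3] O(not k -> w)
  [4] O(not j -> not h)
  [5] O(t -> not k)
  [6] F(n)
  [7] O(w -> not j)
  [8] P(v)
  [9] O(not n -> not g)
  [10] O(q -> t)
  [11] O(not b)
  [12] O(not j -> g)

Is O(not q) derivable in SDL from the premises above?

Premise 6, F(n), is equivalent to O(not n).
With premise 9, O(not n -> not g), the K-axiom yields O(not g).
The contrapositive of premise 12 (O(not j -> g)) is O(not g -> j), and O(not g) is already established, so O(j).
Premise 7, O(w -> not j), contraposes to O(j -> not w); with O(j) we get O(not w).
Premise 3 is O(not k -> w); contrapositively O(not w -> k). Since O(not w) holds, K gives O(k).
The contrapositive of premise 5 (O(t -> not k)) is O(k -> not t), and O(k) is already established, so O(not t).
Premise 10 is O(q -> t); contrapositively O(not t -> not q). Since O(not t) holds, K gives O(not q).
Premises 1, 2, 4, 8, 11 do not contribute to this derivation.
So O(not q) follows.

Yes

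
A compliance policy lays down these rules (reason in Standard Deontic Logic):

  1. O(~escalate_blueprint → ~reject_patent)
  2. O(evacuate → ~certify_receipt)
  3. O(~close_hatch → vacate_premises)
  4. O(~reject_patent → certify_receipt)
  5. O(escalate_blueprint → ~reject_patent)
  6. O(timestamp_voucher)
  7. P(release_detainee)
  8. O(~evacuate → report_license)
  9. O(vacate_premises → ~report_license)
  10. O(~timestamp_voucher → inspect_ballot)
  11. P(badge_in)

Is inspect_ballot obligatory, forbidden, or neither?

Neither

Premise 10 is O(~timestamp_voucher → inspect_ballot), but O(~timestamp_voucher) is not derivable from the premises, so it does not yield O(inspect_ballot).
No premise or chain of K-axiom applications forces O(inspect_ballot), and none forces O(~inspect_ballot). So inspect_ballot is neither obligatory nor forbidden under these norms.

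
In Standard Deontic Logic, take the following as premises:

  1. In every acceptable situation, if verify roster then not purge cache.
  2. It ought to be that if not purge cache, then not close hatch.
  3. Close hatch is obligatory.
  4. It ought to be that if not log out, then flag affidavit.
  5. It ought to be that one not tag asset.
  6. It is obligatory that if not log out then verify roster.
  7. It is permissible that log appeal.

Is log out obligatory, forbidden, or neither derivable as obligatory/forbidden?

Premise 3 gives O(close_hatch).
The contrapositive of premise 2 (O(¬purge_cache → ¬close_hatch)) is O(close_hatch → purge_cache), and O(close_hatch) is already established, so O(purge_cache).
Premise 1, O(verify_roster → ¬purge_cache), contraposes to O(purge_cache → ¬verify_roster); with O(purge_cache) we get O(¬verify_roster).
Premise 6 is O(¬log_out → verify_roster); contrapositively O(¬verify_roster → log_out). Since O(¬verify_roster) holds, K gives O(log_out).
Premises 4, 5, 7 do not contribute to this derivation.
Hence log_out is obligatory.

Obligatory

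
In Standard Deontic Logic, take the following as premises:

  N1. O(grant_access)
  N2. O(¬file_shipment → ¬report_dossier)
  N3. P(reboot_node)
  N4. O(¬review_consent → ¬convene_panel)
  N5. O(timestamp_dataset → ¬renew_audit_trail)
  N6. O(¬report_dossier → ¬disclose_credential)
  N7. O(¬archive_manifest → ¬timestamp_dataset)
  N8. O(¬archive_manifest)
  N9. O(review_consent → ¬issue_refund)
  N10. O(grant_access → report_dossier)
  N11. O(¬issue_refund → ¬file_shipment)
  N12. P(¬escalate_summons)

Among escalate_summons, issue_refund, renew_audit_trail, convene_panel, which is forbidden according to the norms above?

Premise 1 states O(grant_access) outright.
Premise 10 is O(grant_access → report_dossier); since O(grant_access), deontic closure gives O(report_dossier).
Premise 2 is O(¬file_shipment → ¬report_dossier); contrapositively O(report_dossier → file_shipment). Since O(report_dossier) holds, K gives O(file_shipment).
The contrapositive of premise 11 (O(¬issue_refund → ¬file_shipment)) is O(file_shipment → issue_refund), and O(file_shipment) is already established, so O(issue_refund).
Premise 9, O(review_consent → ¬issue_refund), contraposes to O(issue_refund → ¬review_consent); with O(issue_refund) we get O(¬review_consent).
Applying K to premise 4 (O(¬review_consent → ¬convene_panel)) and O(¬review_consent) yields O(¬convene_panel).
So O(¬convene_panel) holds, i.e. convene_panel is forbidden. None of the other listed options is forbidden under the premises.

convene_panel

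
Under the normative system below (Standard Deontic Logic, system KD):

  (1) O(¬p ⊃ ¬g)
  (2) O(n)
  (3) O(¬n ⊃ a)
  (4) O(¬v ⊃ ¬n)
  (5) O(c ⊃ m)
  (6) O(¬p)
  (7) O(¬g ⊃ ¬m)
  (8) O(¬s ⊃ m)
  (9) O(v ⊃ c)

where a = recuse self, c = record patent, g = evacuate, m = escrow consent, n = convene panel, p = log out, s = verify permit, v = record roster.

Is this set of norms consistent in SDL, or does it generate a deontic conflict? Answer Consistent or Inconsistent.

Inconsistent

Premise 2 gives O(n).
Premise 4 is O(¬v ⊃ ¬n); contrapositively O(n ⊃ v). Since O(n) holds, K gives O(v).
Applying K to premise 9 (O(v ⊃ c)) and O(v) yields O(c).
With premise 5, O(c ⊃ m), the K-axiom yields O(m).
The contrapositive of premise 7 (O(¬g ⊃ ¬m)) is O(m ⊃ g), and O(m) is already established, so O(g).
The contrapositive of premise 1 (O(¬p ⊃ ¬g)) is O(g ⊃ p), and O(g) is already established, so O(p).
However, premise 6 gives O(¬p).
We now have both O(p) and O(¬p) — p is simultaneously obligatory and forbidden, violating the D-axiom.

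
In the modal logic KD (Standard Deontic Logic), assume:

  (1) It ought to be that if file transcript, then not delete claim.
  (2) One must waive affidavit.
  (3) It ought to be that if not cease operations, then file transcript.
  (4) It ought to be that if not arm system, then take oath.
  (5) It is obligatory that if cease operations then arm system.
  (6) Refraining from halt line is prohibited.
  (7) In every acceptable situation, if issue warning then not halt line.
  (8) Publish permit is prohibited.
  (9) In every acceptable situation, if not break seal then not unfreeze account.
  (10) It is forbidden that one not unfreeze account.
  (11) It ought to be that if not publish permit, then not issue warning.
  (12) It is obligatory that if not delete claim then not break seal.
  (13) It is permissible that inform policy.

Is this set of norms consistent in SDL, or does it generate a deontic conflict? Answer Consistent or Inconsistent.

Consistent

Premise 7 is O(issue_warning → ¬halt_line), but O(issue_warning) is not derivable from the premises, so it does not yield O(¬halt_line).
So O(¬halt_line) is not derivable, and the apparent clash with O(halt_line) does not arise.
A world satisfying every obligation exists (e.g. arm_system=true, break_seal=true, cease_operations=true, delete_claim=true, file_transcript=false, halt_line=true, inform_policy=false, issue_warning=false, publish_permit=false, take_oath=false, unfreeze_account=true, waive_affidavit=true); no atom is both obligatory and forbidden, so the set is consistent.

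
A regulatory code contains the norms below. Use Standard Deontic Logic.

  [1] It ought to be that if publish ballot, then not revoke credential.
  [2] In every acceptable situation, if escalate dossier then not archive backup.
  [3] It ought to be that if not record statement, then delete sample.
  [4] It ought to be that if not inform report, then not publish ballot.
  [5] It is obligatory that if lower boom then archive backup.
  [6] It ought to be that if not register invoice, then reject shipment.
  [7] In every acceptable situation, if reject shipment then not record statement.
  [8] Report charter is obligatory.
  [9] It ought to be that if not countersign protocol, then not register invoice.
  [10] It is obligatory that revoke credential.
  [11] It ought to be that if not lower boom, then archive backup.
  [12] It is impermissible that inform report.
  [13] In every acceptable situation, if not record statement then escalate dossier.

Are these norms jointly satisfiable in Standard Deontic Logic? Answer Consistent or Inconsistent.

Premise 1 is O(publish_ballot → ¬revoke_credential), but O(publish_ballot) is not derivable from the premises, so it does not yield O(¬revoke_credential).
So O(¬revoke_credential) is not derivable, and the apparent clash with O(revoke_credential) does not arise.
A world satisfying every obligation exists (e.g. archive_backup=true, countersign_protocol=true, delete_sample=false, escalate_dossier=false, inform_report=false, lower_boom=false, publish_ballot=false, record_statement=true, register_invoice=true, reject_shipment=false, report_charter=true, revoke_credential=true); no atom is both obligatory and forbidden, so the set is consistent.

Consistent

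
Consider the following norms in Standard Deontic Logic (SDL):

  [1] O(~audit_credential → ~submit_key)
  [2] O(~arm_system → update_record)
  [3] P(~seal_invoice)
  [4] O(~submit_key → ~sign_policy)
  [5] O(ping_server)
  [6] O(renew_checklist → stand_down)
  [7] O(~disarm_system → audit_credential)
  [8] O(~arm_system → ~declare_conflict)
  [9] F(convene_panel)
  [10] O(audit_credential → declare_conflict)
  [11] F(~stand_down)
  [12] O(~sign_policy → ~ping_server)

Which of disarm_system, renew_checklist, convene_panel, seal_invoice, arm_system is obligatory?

Premise 5 gives O(ping_server).
The contrapositive of premise 12 (O(~sign_policy → ~ping_server)) is O(ping_server → sign_policy), and O(ping_server) is already established, so O(sign_policy).
Premise 4 is O(~submit_key → ~sign_policy); contrapositively O(sign_policy → submit_key). Since O(sign_policy) holds, K gives O(submit_key).
The contrapositive of premise 1 (O(~audit_credential → ~submit_key)) is O(submit_key → audit_credential), and O(submit_key) is already established, so O(audit_credential).
From O(audit_credential) and premise 10, O(audit_credential → declare_conflict), we obtain O(declare_conflict).
The contrapositive of premise 8 (O(~arm_system → ~declare_conflict)) is O(declare_conflict → arm_system), and O(declare_conflict) is already established, so O(arm_system).
So O(arm_system) holds — arm_system is obligatory. None of the other listed options is made obligatory by any chain of premises.

arm_system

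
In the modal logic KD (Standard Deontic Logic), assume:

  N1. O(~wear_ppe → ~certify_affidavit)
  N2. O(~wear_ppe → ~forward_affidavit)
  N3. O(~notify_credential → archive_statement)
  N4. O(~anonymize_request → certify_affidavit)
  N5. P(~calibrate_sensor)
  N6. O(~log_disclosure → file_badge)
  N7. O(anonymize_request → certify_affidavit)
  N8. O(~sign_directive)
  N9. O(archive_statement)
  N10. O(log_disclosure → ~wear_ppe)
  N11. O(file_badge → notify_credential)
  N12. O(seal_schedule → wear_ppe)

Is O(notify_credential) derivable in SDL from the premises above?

Premises 4 and 7 are O(~anonymize_request → certify_affidavit) and O(anonymize_request → certify_affidavit); every ideal world satisfies ~anonymize_request or anonymize_request, so in either case certify_affidavit holds — hence O(certify_affidavit).
Premise 1 is O(~wear_ppe → ~certify_affidavit); contrapositively O(certify_affidavit → wear_ppe). Since O(certify_affidavit) holds, K gives O(wear_ppe).
The contrapositive of premise 10 (O(log_disclosure → ~wear_ppe)) is O(wear_ppe → ~log_disclosure), and O(wear_ppe) is already established, so O(~log_disclosure).
Premise 6 is O(~log_disclosure → file_badge); since O(~log_disclosure), deontic closure gives O(file_badge).
Premise 11 is O(file_badge → notify_credential); since O(file_badge), deontic closure gives O(notify_credential).
Premises 2, 3, 5, 8, 9, 12 do not contribute to this derivation.
So O(notify_credential) follows.

Yes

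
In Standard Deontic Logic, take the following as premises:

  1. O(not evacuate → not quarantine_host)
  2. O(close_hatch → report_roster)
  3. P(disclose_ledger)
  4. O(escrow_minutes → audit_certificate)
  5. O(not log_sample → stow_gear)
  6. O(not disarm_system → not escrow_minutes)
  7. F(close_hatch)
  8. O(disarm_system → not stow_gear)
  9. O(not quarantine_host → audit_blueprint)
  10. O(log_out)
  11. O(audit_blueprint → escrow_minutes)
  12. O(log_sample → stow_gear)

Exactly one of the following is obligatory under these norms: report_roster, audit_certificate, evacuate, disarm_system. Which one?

evacuate

Premises 12 and 5 are O(log_sample → stow_gear) and O(not log_sample → stow_gear); every ideal world satisfies log_sample or not log_sample, so in either case stow_gear holds — hence O(stow_gear).
Premise 8, O(disarm_system → not stow_gear), contraposes to O(stow_gear → not disarm_system); with O(stow_gear) we get O(not disarm_system).
From O(not disarm_system) and premise 6, O(not disarm_system → not escrow_minutes), we obtain O(not escrow_minutes).
The contrapositive of premise 11 (O(audit_blueprint → escrow_minutes)) is O(not escrow_minutes → not audit_blueprint), and O(not escrow_minutes) is already established, so O(not audit_blueprint).
The contrapositive of premise 9 (O(not quarantine_host → audit_blueprint)) is O(not audit_blueprint → quarantine_host), and O(not audit_blueprint) is already established, so O(quarantine_host).
Premise 1, O(not evacuate → not quarantine_host), contraposes to O(quarantine_host → evacuate); with O(quarantine_host) we get O(evacuate).
So O(evacuate) holds — evacuate is obligatory. None of the other listed options is made obligatory by any chain of premises.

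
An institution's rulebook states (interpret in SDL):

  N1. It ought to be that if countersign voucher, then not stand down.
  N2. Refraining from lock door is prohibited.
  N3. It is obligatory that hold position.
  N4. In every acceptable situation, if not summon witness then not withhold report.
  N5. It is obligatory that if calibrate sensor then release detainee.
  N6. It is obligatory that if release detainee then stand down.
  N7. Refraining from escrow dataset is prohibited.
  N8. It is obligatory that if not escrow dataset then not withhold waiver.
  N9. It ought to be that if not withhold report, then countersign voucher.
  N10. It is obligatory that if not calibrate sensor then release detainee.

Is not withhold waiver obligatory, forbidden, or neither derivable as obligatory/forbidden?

Premise 8 is O(¬escrow_dataset → ¬withhold_waiver), but O(¬escrow_dataset) is not derivable from the premises, so it does not yield O(¬withhold_waiver).
No premise or chain of K-axiom applications forces O(¬withhold_waiver), and none forces O(withhold_waiver). So ¬withhold_waiver is neither obligatory nor forbidden under these norms.

Neither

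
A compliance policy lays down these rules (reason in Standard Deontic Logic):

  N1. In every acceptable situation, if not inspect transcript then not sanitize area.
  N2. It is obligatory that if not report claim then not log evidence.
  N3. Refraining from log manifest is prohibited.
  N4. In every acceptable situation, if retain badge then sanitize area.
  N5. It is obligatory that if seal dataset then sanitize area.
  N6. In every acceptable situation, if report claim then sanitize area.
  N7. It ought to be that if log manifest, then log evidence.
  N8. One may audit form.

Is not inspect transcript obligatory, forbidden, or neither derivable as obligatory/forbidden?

Forbidden

Premise 3 is F(¬log_manifest), i.e. O(log_manifest).
With premise 7, O(log_manifest → log_evidence), the K-axiom yields O(log_evidence).
Premise 2, O(¬report_claim → ¬log_evidence), contraposes to O(log_evidence → report_claim); with O(log_evidence) we get O(report_claim).
With premise 6, O(report_claim → sanitize_area), the K-axiom yields O(sanitize_area).
Premise 1, O(¬inspect_transcript → ¬sanitize_area), contraposes to O(sanitize_area → inspect_transcript); with O(sanitize_area) we get O(inspect_transcript).
Premises 4, 5, 8 do not contribute to this derivation.
Thus O(inspect_transcript), which is F(¬inspect_transcript): ¬inspect_transcript is forbidden.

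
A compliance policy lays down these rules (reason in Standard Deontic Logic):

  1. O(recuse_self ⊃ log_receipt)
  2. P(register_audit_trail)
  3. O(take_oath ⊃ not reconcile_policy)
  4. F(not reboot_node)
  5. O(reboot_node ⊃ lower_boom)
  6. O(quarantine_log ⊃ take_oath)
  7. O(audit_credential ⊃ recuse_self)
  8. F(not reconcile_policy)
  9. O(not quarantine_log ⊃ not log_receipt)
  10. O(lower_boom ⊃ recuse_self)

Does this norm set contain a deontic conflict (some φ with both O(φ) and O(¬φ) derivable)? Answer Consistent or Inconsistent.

Inconsistent

Premise 4 is F(not reboot_node), i.e. O(reboot_node).
With premise 5, O(reboot_node ⊃ lower_boom), the K-axiom yields O(lower_boom).
Applying K to premise 10 (O(lower_boom ⊃ recuse_self)) and O(lower_boom) yields O(recuse_self).
Applying K to premise 1 (O(recuse_self ⊃ log_receipt)) and O(recuse_self) yields O(log_receipt).
Premise 9, O(not quarantine_log ⊃ not log_receipt), contraposes to O(log_receipt ⊃ quarantine_log); with O(log_receipt) we get O(quarantine_log).
With premise 6, O(quarantine_log ⊃ take_oath), the K-axiom yields O(take_oath).
Premise 3 is O(take_oath ⊃ not reconcile_policy); since O(take_oath), deontic closure gives O(not reconcile_policy).
Yet premise 8 is F(not reconcile_policy), i.e. O(reconcile_policy).
We now have both O(not reconcile_policy) and O(reconcile_policy) — reconcile_policy is simultaneously obligatory and forbidden, violating the D-axiom.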